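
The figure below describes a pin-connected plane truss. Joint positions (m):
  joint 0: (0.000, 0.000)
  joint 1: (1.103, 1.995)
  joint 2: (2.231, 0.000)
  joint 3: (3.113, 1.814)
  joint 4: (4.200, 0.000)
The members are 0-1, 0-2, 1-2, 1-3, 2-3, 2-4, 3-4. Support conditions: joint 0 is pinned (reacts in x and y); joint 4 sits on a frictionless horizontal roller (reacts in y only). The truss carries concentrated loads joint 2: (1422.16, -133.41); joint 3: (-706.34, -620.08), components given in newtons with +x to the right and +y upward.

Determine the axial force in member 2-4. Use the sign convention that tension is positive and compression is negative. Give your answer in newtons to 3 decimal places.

N=5 nodes, M=7 members, R=3 reactions → 2N=10, M+R=10
member 0 (0-1): L=2.2796, (cx,cy)=(0.4839,0.8751)
member 1 (0-2): L=2.2310, (cx,cy)=(1.0000,0.0000)
member 2 (1-2): L=2.2918, (cx,cy)=(0.4922,-0.8705)
member 3 (1-3): L=2.0181, (cx,cy)=(0.9960,-0.0897)
member 4 (2-3): L=2.0171, (cx,cy)=(0.4373,0.8993)
member 5 (2-4): L=1.9690, (cx,cy)=(1.0000,0.0000)
member 6 (3-4): L=2.1147, (cx,cy)=(0.5140,-0.8578)
solve A·x = −loads:
  F[0-1] = -603.4382 N (compression)
  F[0-2] = +1007.7960 N (tension)
  F[1-2] = +671.0381 N (tension)
  F[1-3] = -624.7698 N (compression)
  F[2-3] = -501.1751 N (compression)
  F[2-4] = +135.0612 N (tension)
  F[3-4] = -262.7604 N (compression)
  Rx@0 = -715.8200 N
  Ry@0 = +528.0981 N
  Ry@4 = +225.3919 N

135.061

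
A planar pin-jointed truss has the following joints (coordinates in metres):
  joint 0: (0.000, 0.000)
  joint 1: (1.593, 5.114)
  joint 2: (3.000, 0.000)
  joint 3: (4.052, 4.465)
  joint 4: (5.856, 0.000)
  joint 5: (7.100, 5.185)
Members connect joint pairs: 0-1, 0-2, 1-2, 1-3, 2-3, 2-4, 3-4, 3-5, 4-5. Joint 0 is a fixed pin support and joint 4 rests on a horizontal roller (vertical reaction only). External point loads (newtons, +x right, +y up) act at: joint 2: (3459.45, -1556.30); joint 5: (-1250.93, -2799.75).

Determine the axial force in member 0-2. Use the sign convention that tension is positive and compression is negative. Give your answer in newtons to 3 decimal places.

2604.700

N=6 nodes, M=9 members, R=3 reactions → 2N=12, M+R=12
member 0 (0-1): L=5.3564, (cx,cy)=(0.2974,0.9548)
member 1 (0-2): L=3.0000, (cx,cy)=(1.0000,0.0000)
member 2 (1-2): L=5.3040, (cx,cy)=(0.2653,-0.9642)
member 3 (1-3): L=2.5432, (cx,cy)=(0.9669,-0.2552)
member 4 (2-3): L=4.5873, (cx,cy)=(0.2293,0.9733)
member 5 (2-4): L=2.8560, (cx,cy)=(1.0000,0.0000)
member 6 (3-4): L=4.8157, (cx,cy)=(0.3746,-0.9272)
member 7 (3-5): L=3.1319, (cx,cy)=(0.9732,0.2299)
member 8 (4-5): L=5.3321, (cx,cy)=(0.2333,0.9724)
solve A·x = −loads:
  F[0-1] = -1332.1300 N (compression)
  F[0-2] = +2604.6997 N (tension)
  F[1-2] = +1539.3379 N (tension)
  F[1-3] = -832.0696 N (compression)
  F[2-3] = +74.0848 N (tension)
  F[2-4] = -463.3994 N (compression)
  F[3-4] = -463.2171 N (compression)
  F[3-5] = -630.9027 N (compression)
  F[4-5] = -2730.0471 N (compression)
  Rx@0 = -2208.5200 N
  Ry@0 = +1271.8538 N
  Ry@4 = +3084.1962 N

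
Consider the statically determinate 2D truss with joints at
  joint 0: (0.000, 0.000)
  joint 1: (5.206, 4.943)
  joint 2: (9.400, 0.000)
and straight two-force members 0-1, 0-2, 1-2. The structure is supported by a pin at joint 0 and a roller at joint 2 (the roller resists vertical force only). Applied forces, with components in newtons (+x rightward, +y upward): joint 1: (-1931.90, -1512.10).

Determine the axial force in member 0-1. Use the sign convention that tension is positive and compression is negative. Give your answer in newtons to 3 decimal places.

-2455.219

N=3 nodes, M=3 members, R=3 reactions → 2N=6, M+R=6
member 0 (0-1): L=7.1788, (cx,cy)=(0.7252,0.6886)
member 1 (0-2): L=9.4000, (cx,cy)=(1.0000,0.0000)
member 2 (1-2): L=6.4825, (cx,cy)=(0.6470,-0.7625)
solve A·x = −loads:
  F[0-1] = -2455.2195 N (compression)
  F[0-2] = -151.4062 N (compression)
  F[1-2] = +234.0229 N (tension)
  Rx@0 = +1931.9000 N
  Ry@0 = +1690.5456 N
  Ry@2 = -178.4456 N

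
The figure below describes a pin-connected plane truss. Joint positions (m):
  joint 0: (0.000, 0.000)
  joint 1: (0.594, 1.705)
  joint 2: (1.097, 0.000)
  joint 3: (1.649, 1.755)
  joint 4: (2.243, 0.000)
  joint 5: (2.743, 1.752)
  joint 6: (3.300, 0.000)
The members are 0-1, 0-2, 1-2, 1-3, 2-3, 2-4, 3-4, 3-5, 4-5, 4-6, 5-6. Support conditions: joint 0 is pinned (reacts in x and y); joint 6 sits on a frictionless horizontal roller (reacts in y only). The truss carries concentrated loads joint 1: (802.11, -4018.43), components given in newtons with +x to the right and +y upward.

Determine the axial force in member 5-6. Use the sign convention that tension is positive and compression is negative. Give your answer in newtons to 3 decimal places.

N=7 nodes, M=11 members, R=3 reactions → 2N=14, M+R=14
member 0 (0-1): L=1.8055, (cx,cy)=(0.3290,0.9443)
member 1 (0-2): L=1.0970, (cx,cy)=(1.0000,0.0000)
member 2 (1-2): L=1.7776, (cx,cy)=(0.2830,-0.9591)
member 3 (1-3): L=1.0562, (cx,cy)=(0.9989,0.0473)
member 4 (2-3): L=1.8398, (cx,cy)=(0.3000,0.9539)
member 5 (2-4): L=1.1460, (cx,cy)=(1.0000,0.0000)
member 6 (3-4): L=1.8528, (cx,cy)=(0.3206,-0.9472)
member 7 (3-5): L=1.0940, (cx,cy)=(1.0000,-0.0027)
member 8 (4-5): L=1.8220, (cx,cy)=(0.2744,0.9616)
member 9 (4-6): L=1.0570, (cx,cy)=(1.0000,0.0000)
member 10 (5-6): L=1.8384, (cx,cy)=(0.3030,-0.9530)
solve A·x = −loads:
  F[0-1] = -3050.5036 N (compression)
  F[0-2] = +1805.7049 N (tension)
  F[1-2] = -1257.8568 N (compression)
  F[1-3] = -1451.4115 N (compression)
  F[2-3] = +1264.7204 N (tension)
  F[2-4] = +1070.3192 N (tension)
  F[3-4] = -1199.1564 N (compression)
  F[3-5] = -685.8768 N (compression)
  F[4-5] = +1181.2106 N (tension)
  F[4-6] = +361.7133 N (tension)
  F[5-6] = -1193.8555 N (compression)
  Rx@0 = -802.1100 N
  Ry@0 = +2880.6891 N
  Ry@6 = +1137.7409 N

-1193.855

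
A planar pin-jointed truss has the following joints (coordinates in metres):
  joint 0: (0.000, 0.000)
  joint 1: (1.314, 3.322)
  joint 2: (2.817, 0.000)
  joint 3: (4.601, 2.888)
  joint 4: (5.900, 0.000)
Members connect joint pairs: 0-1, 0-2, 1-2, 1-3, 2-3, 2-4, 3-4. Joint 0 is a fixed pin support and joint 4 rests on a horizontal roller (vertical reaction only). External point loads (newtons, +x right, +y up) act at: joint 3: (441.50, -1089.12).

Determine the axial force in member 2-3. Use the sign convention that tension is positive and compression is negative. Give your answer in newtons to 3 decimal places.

-31.149

N=5 nodes, M=7 members, R=3 reactions → 2N=10, M+R=10
member 0 (0-1): L=3.5724, (cx,cy)=(0.3678,0.9299)
member 1 (0-2): L=2.8170, (cx,cy)=(1.0000,0.0000)
member 2 (1-2): L=3.6462, (cx,cy)=(0.4122,-0.9111)
member 3 (1-3): L=3.3155, (cx,cy)=(0.9914,-0.1309)
member 4 (2-3): L=3.3946, (cx,cy)=(0.5255,0.8508)
member 5 (2-4): L=3.0830, (cx,cy)=(1.0000,0.0000)
member 6 (3-4): L=3.1667, (cx,cy)=(0.4102,-0.9120)
solve A·x = −loads:
  F[0-1] = -25.4657 N (compression)
  F[0-2] = +450.8667 N (tension)
  F[1-2] = +29.0864 N (tension)
  F[1-3] = -21.5418 N (compression)
  F[2-3] = -31.1487 N (compression)
  F[2-4] = +479.2264 N (tension)
  F[3-4] = -1168.2548 N (compression)
  Rx@0 = -441.5000 N
  Ry@0 = +23.6805 N
  Ry@4 = +1065.4395 N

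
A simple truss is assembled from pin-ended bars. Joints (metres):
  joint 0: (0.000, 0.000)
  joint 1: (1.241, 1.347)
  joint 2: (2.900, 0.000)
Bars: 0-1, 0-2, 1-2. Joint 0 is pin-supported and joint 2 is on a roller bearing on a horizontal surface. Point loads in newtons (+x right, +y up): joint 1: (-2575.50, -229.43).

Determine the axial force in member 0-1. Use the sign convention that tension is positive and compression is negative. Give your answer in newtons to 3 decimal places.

-1805.047

N=3 nodes, M=3 members, R=3 reactions → 2N=6, M+R=6
member 0 (0-1): L=1.8315, (cx,cy)=(0.6776,0.7355)
member 1 (0-2): L=2.9000, (cx,cy)=(1.0000,0.0000)
member 2 (1-2): L=2.1370, (cx,cy)=(0.7763,-0.6303)
solve A·x = −loads:
  F[0-1] = -1805.0465 N (compression)
  F[0-2] = -1352.4423 N (compression)
  F[1-2] = +1742.1002 N (tension)
  Rx@0 = +2575.5000 N
  Ry@0 = +1327.5251 N
  Ry@2 = -1098.0951 N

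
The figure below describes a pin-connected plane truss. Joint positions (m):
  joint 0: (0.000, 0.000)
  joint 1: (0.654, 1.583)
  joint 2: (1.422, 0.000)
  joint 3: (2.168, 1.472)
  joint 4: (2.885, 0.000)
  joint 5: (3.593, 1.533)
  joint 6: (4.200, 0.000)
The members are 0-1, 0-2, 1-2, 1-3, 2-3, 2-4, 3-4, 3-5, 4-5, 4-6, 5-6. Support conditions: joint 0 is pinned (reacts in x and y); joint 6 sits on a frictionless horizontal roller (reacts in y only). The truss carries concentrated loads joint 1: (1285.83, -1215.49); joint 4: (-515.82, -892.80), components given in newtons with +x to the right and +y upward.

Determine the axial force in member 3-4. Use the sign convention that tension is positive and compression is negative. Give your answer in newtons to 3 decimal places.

N=7 nodes, M=11 members, R=3 reactions → 2N=14, M+R=14
member 0 (0-1): L=1.7128, (cx,cy)=(0.3818,0.9242)
member 1 (0-2): L=1.4220, (cx,cy)=(1.0000,0.0000)
member 2 (1-2): L=1.7595, (cx,cy)=(0.4365,-0.8997)
member 3 (1-3): L=1.5181, (cx,cy)=(0.9973,-0.0731)
member 4 (2-3): L=1.6502, (cx,cy)=(0.4521,0.8920)
member 5 (2-4): L=1.4630, (cx,cy)=(1.0000,0.0000)
member 6 (3-4): L=1.6373, (cx,cy)=(0.4379,-0.8990)
member 7 (3-5): L=1.4263, (cx,cy)=(0.9991,0.0428)
member 8 (4-5): L=1.6886, (cx,cy)=(0.4193,0.9079)
member 9 (4-6): L=1.3150, (cx,cy)=(1.0000,0.0000)
member 10 (5-6): L=1.6488, (cx,cy)=(0.3681,-0.9298)
solve A·x = −loads:
  F[0-1] = -888.4334 N (compression)
  F[0-2] = +1109.2459 N (tension)
  F[1-2] = -317.1938 N (compression)
  F[1-3] = -1490.6019 N (compression)
  F[2-3] = +319.9376 N (tension)
  F[2-4] = +826.1625 N (tension)
  F[3-4] = -492.3035 N (compression)
  F[3-5] = -1127.4314 N (compression)
  F[4-5] = +1470.9292 N (tension)
  F[4-6] = +509.6635 N (tension)
  F[5-6] = -1384.4030 N (compression)
  Rx@0 = -770.0100 N
  Ry@0 = +821.1168 N
  Ry@6 = +1287.1732 N

-492.303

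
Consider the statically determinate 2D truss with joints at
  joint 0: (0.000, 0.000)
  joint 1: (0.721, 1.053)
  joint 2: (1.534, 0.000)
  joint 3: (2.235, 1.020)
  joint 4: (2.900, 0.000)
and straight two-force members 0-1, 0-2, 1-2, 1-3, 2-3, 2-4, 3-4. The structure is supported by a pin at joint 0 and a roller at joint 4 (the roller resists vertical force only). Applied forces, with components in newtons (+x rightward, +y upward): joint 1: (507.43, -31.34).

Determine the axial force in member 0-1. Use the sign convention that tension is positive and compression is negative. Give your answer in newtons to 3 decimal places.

194.762

N=5 nodes, M=7 members, R=3 reactions → 2N=10, M+R=10
member 0 (0-1): L=1.2762, (cx,cy)=(0.5650,0.8251)
member 1 (0-2): L=1.5340, (cx,cy)=(1.0000,0.0000)
member 2 (1-2): L=1.3303, (cx,cy)=(0.6111,-0.7915)
member 3 (1-3): L=1.5144, (cx,cy)=(0.9998,-0.0218)
member 4 (2-3): L=1.2377, (cx,cy)=(0.5664,0.8241)
member 5 (2-4): L=1.3660, (cx,cy)=(1.0000,0.0000)
member 6 (3-4): L=1.2176, (cx,cy)=(0.5461,-0.8377)
solve A·x = −loads:
  F[0-1] = +194.7624 N (tension)
  F[0-2] = +397.3961 N (tension)
  F[1-2] = -235.6419 N (compression)
  F[1-3] = -253.4493 N (compression)
  F[2-3] = +226.3198 N (tension)
  F[2-4] = +125.2034 N (tension)
  F[3-4] = -229.2505 N (compression)
  Rx@0 = -507.4300 N
  Ry@0 = -160.7014 N
  Ry@4 = +192.0414 N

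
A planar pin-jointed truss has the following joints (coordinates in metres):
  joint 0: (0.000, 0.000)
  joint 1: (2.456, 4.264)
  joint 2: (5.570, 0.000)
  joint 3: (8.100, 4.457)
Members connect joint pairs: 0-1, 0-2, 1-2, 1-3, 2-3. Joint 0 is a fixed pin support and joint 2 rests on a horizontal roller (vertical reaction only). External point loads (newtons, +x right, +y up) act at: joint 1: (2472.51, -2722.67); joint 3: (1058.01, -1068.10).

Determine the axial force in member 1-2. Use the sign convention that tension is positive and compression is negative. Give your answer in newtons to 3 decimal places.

N=4 nodes, M=5 members, R=3 reactions → 2N=8, M+R=8
member 0 (0-1): L=4.9207, (cx,cy)=(0.4991,0.8665)
member 1 (0-2): L=5.5700, (cx,cy)=(1.0000,0.0000)
member 2 (1-2): L=5.2800, (cx,cy)=(0.5898,-0.8076)
member 3 (1-3): L=5.6473, (cx,cy)=(0.9994,0.0342)
member 4 (2-3): L=5.1250, (cx,cy)=(0.4937,0.8697)
solve A·x = −loads:
  F[0-1] = +1964.5729 N (tension)
  F[0-2] = +2549.9772 N (tension)
  F[1-2] = -5407.5789 N (compression)
  F[1-3] = +1698.2507 N (tension)
  F[2-3] = -1294.9237 N (compression)
  Rx@0 = -3530.5200 N
  Ry@0 = -1702.3756 N
  Ry@2 = +5493.1456 N

-5407.579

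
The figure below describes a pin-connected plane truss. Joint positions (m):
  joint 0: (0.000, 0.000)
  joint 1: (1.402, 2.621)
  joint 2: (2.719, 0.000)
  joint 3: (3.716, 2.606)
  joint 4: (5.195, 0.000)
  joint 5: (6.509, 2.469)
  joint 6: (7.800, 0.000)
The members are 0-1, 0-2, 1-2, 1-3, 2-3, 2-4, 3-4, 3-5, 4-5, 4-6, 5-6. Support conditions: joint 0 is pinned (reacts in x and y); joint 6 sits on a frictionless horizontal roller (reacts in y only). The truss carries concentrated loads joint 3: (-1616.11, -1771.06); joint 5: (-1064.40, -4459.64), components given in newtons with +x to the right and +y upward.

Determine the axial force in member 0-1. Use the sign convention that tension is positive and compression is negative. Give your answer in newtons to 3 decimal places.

N=7 nodes, M=11 members, R=3 reactions → 2N=14, M+R=14
member 0 (0-1): L=2.9724, (cx,cy)=(0.4717,0.8818)
member 1 (0-2): L=2.7190, (cx,cy)=(1.0000,0.0000)
member 2 (1-2): L=2.9333, (cx,cy)=(0.4490,-0.8935)
member 3 (1-3): L=2.3140, (cx,cy)=(1.0000,-0.0065)
member 4 (2-3): L=2.7902, (cx,cy)=(0.3573,0.9340)
member 5 (2-4): L=2.4760, (cx,cy)=(1.0000,0.0000)
member 6 (3-4): L=2.9964, (cx,cy)=(0.4936,-0.8697)
member 7 (3-5): L=2.7964, (cx,cy)=(0.9988,-0.0490)
member 8 (4-5): L=2.7969, (cx,cy)=(0.4698,0.8828)
member 9 (4-6): L=2.6050, (cx,cy)=(1.0000,0.0000)
member 10 (5-6): L=2.7862, (cx,cy)=(0.4634,-0.8862)
solve A·x = −loads:
  F[0-1] = -2883.1695 N (compression)
  F[0-2] = -1320.6040 N (compression)
  F[1-2] = +2864.4058 N (tension)
  F[1-3] = -2646.0382 N (compression)
  F[2-3] = -2740.3739 N (compression)
  F[2-4] = +944.6669 N (tension)
  F[3-4] = +1028.7492 N (tension)
  F[3-5] = -2519.8680 N (compression)
  F[4-5] = -1013.5169 N (compression)
  F[4-6] = +1928.6011 N (tension)
  F[5-6] = -4162.1808 N (compression)
  Rx@0 = +2680.5100 N
  Ry@0 = +2542.3065 N
  Ry@6 = +3688.3935 N

-2883.170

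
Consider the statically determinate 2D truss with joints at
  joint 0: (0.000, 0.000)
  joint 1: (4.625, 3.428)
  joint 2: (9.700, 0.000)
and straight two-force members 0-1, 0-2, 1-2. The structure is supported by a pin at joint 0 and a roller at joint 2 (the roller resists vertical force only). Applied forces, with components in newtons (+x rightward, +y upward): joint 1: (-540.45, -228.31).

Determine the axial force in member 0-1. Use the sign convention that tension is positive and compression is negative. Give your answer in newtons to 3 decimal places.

N=3 nodes, M=3 members, R=3 reactions → 2N=6, M+R=6
member 0 (0-1): L=5.7569, (cx,cy)=(0.8034,0.5955)
member 1 (0-2): L=9.7000, (cx,cy)=(1.0000,0.0000)
member 2 (1-2): L=6.1243, (cx,cy)=(0.8287,-0.5597)
solve A·x = −loads:
  F[0-1] = -521.3565 N (compression)
  F[0-2] = -121.6001 N (compression)
  F[1-2] = +146.7415 N (tension)
  Rx@0 = +540.4500 N
  Ry@0 = +310.4470 N
  Ry@2 = -82.1370 N

-521.356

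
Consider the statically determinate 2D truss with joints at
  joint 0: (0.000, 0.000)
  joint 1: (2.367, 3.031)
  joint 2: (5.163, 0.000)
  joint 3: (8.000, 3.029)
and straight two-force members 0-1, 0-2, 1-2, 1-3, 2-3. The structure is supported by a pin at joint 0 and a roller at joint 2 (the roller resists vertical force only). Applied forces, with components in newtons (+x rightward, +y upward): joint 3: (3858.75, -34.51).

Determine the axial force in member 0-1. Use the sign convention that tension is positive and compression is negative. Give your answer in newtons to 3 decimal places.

N=4 nodes, M=5 members, R=3 reactions → 2N=8, M+R=8
member 0 (0-1): L=3.8457, (cx,cy)=(0.6155,0.7881)
member 1 (0-2): L=5.1630, (cx,cy)=(1.0000,0.0000)
member 2 (1-2): L=4.1237, (cx,cy)=(0.6780,-0.7350)
member 3 (1-3): L=5.6330, (cx,cy)=(1.0000,-0.0004)
member 4 (2-3): L=4.1501, (cx,cy)=(0.6836,0.7299)
solve A·x = −loads:
  F[0-1] = +2896.4063 N (tension)
  F[0-2] = +2076.0478 N (tension)
  F[1-2] = -3107.6072 N (compression)
  F[1-3] = +3889.7792 N (tension)
  F[2-3] = -45.3908 N (compression)
  Rx@0 = -3858.7500 N
  Ry@0 = -2282.7927 N
  Ry@2 = +2317.3027 N

2896.406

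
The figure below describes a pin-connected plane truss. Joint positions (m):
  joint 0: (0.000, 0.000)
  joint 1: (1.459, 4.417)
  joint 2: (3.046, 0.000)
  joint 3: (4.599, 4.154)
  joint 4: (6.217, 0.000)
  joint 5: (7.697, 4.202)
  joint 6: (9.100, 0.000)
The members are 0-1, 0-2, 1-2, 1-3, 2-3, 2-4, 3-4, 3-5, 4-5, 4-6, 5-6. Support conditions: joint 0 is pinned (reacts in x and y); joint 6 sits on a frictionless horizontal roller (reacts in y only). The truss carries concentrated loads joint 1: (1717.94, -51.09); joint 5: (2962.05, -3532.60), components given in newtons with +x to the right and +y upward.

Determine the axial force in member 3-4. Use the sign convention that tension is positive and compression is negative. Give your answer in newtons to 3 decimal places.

N=7 nodes, M=11 members, R=3 reactions → 2N=14, M+R=14
member 0 (0-1): L=4.6517, (cx,cy)=(0.3136,0.9495)
member 1 (0-2): L=3.0460, (cx,cy)=(1.0000,0.0000)
member 2 (1-2): L=4.6934, (cx,cy)=(0.3381,-0.9411)
member 3 (1-3): L=3.1510, (cx,cy)=(0.9965,-0.0835)
member 4 (2-3): L=4.4348, (cx,cy)=(0.3502,0.9367)
member 5 (2-4): L=3.1710, (cx,cy)=(1.0000,0.0000)
member 6 (3-4): L=4.4580, (cx,cy)=(0.3629,-0.9318)
member 7 (3-5): L=3.0984, (cx,cy)=(0.9999,0.0155)
member 8 (4-5): L=4.4550, (cx,cy)=(0.3322,0.9432)
member 9 (4-6): L=2.8830, (cx,cy)=(1.0000,0.0000)
member 10 (5-6): L=4.4300, (cx,cy)=(0.3167,-0.9485)
solve A·x = −loads:
  F[0-1] = +1699.8472 N (tension)
  F[0-2] = +4146.8382 N (tension)
  F[1-2] = -1715.5618 N (compression)
  F[1-3] = -606.8211 N (compression)
  F[2-3] = +1723.6539 N (tension)
  F[2-4] = +2963.1573 N (tension)
  F[3-4] = -1776.3160 N (compression)
  F[3-5] = +643.6735 N (tension)
  F[4-5] = +1754.8566 N (tension)
  F[4-6] = +1735.4737 N (tension)
  F[5-6] = -5479.8360 N (compression)
  Rx@0 = -4679.9900 N
  Ry@0 = -1614.0724 N
  Ry@6 = +5197.7624 N

-1776.316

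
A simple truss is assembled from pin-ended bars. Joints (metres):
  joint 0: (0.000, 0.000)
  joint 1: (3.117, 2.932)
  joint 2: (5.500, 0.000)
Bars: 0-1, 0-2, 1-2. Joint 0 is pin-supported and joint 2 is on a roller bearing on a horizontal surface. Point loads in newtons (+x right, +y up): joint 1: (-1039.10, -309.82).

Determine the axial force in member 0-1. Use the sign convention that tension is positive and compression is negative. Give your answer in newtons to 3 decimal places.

N=3 nodes, M=3 members, R=3 reactions → 2N=6, M+R=6
member 0 (0-1): L=4.2793, (cx,cy)=(0.7284,0.6852)
member 1 (0-2): L=5.5000, (cx,cy)=(1.0000,0.0000)
member 2 (1-2): L=3.7783, (cx,cy)=(0.6307,-0.7760)
solve A·x = −loads:
  F[0-1] = -1004.3942 N (compression)
  F[0-2] = -307.5072 N (compression)
  F[1-2] = +487.5556 N (tension)
  Rx@0 = +1039.1000 N
  Ry@0 = +688.1713 N
  Ry@2 = -378.3513 N

-1004.394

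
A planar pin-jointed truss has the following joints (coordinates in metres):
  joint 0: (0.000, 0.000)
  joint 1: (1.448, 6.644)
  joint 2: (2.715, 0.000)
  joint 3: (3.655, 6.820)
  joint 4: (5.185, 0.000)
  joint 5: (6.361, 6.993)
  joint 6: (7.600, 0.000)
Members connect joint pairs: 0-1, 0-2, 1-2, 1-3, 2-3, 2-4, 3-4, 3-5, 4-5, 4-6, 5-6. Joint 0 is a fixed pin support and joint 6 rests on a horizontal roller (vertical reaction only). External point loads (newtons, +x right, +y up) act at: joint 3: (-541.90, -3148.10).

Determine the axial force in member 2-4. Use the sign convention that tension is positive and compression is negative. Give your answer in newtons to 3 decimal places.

N=7 nodes, M=11 members, R=3 reactions → 2N=14, M+R=14
member 0 (0-1): L=6.8000, (cx,cy)=(0.2129,0.9771)
member 1 (0-2): L=2.7150, (cx,cy)=(1.0000,0.0000)
member 2 (1-2): L=6.7637, (cx,cy)=(0.1873,-0.9823)
member 3 (1-3): L=2.2140, (cx,cy)=(0.9968,0.0795)
member 4 (2-3): L=6.8845, (cx,cy)=(0.1365,0.9906)
member 5 (2-4): L=2.4700, (cx,cy)=(1.0000,0.0000)
member 6 (3-4): L=6.9895, (cx,cy)=(0.2189,-0.9757)
member 7 (3-5): L=2.7115, (cx,cy)=(0.9980,0.0638)
member 8 (4-5): L=7.0912, (cx,cy)=(0.1658,0.9862)
member 9 (4-6): L=2.4150, (cx,cy)=(1.0000,0.0000)
member 10 (5-6): L=7.1019, (cx,cy)=(0.1745,-0.9847)
solve A·x = −loads:
  F[0-1] = -2170.1698 N (compression)
  F[0-2] = -79.7787 N (compression)
  F[1-2] = +2089.3173 N (tension)
  F[1-3] = -856.2075 N (compression)
  F[2-3] = -2071.7356 N (compression)
  F[2-4] = +594.4708 N (tension)
  F[3-4] = -1076.7545 N (compression)
  F[3-5] = -359.5024 N (compression)
  F[4-5] = +1065.3933 N (tension)
  F[4-6] = +182.0856 N (tension)
  F[5-6] = -1043.7097 N (compression)
  Rx@0 = +541.9000 N
  Ry@0 = +2120.3964 N
  Ry@6 = +1027.7036 N

594.471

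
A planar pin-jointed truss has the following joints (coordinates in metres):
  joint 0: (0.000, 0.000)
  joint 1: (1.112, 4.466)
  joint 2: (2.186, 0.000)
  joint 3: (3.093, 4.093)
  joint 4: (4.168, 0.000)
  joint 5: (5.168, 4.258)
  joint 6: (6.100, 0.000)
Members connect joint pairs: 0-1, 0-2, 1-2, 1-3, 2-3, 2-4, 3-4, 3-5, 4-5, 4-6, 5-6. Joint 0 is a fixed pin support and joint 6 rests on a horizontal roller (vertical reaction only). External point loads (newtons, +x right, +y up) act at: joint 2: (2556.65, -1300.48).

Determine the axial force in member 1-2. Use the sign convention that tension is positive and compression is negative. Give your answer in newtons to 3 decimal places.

N=7 nodes, M=11 members, R=3 reactions → 2N=14, M+R=14
member 0 (0-1): L=4.6024, (cx,cy)=(0.2416,0.9704)
member 1 (0-2): L=2.1860, (cx,cy)=(1.0000,0.0000)
member 2 (1-2): L=4.5933, (cx,cy)=(0.2338,-0.9723)
member 3 (1-3): L=2.0158, (cx,cy)=(0.9827,-0.1850)
member 4 (2-3): L=4.1923, (cx,cy)=(0.2163,0.9763)
member 5 (2-4): L=1.9820, (cx,cy)=(1.0000,0.0000)
member 6 (3-4): L=4.2318, (cx,cy)=(0.2540,-0.9672)
member 7 (3-5): L=2.0815, (cx,cy)=(0.9969,0.0793)
member 8 (4-5): L=4.3739, (cx,cy)=(0.2286,0.9735)
member 9 (4-6): L=1.9320, (cx,cy)=(1.0000,0.0000)
member 10 (5-6): L=4.3588, (cx,cy)=(0.2138,-0.9769)
solve A·x = −loads:
  F[0-1] = -859.9166 N (compression)
  F[0-2] = +2764.4190 N (tension)
  F[1-2] = +941.0770 N (tension)
  F[1-3] = -435.3268 N (compression)
  F[2-3] = +394.8406 N (tension)
  F[2-4] = +342.3858 N (tension)
  F[3-4] = -499.5629 N (compression)
  F[3-5] = -216.1630 N (compression)
  F[4-5] = +496.3217 N (tension)
  F[4-6] = +102.0080 N (tension)
  F[5-6] = -477.0741 N (compression)
  Rx@0 = -2556.6500 N
  Ry@0 = +834.4391 N
  Ry@6 = +466.0409 N

941.077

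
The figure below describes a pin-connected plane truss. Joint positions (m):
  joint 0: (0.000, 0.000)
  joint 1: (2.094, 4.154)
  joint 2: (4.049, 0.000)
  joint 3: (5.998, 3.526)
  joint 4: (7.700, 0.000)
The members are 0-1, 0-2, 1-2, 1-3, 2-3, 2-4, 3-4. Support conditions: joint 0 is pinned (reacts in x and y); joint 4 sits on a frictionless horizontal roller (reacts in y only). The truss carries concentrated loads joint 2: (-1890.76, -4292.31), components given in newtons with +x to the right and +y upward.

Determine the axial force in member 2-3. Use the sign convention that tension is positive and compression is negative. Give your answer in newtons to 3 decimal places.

N=5 nodes, M=7 members, R=3 reactions → 2N=10, M+R=10
member 0 (0-1): L=4.6519, (cx,cy)=(0.4501,0.8930)
member 1 (0-2): L=4.0490, (cx,cy)=(1.0000,0.0000)
member 2 (1-2): L=4.5911, (cx,cy)=(0.4258,-0.9048)
member 3 (1-3): L=3.9542, (cx,cy)=(0.9873,-0.1588)
member 4 (2-3): L=4.0288, (cx,cy)=(0.4838,0.8752)
member 5 (2-4): L=3.6510, (cx,cy)=(1.0000,0.0000)
member 6 (3-4): L=3.9153, (cx,cy)=(0.4347,-0.9006)
solve A·x = −loads:
  F[0-1] = -2279.1865 N (compression)
  F[0-2] = -864.8190 N (compression)
  F[1-2] = +2630.9275 N (tension)
  F[1-3] = -2173.8561 N (compression)
  F[2-3] = +2184.4635 N (tension)
  F[2-4] = +1089.4953 N (tension)
  F[3-4] = -2506.2797 N (compression)
  Rx@0 = +1890.7600 N
  Ry@0 = +2035.2239 N
  Ry@4 = +2257.0861 N

2184.464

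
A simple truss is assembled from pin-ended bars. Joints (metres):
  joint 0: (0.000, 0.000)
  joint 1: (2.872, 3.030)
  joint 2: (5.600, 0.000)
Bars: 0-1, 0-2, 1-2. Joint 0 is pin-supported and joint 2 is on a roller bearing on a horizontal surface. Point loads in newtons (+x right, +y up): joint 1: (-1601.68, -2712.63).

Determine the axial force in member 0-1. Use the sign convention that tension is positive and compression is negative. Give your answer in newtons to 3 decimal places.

N=3 nodes, M=3 members, R=3 reactions → 2N=6, M+R=6
member 0 (0-1): L=4.1748, (cx,cy)=(0.6879,0.7258)
member 1 (0-2): L=5.6000, (cx,cy)=(1.0000,0.0000)
member 2 (1-2): L=4.0771, (cx,cy)=(0.6691,-0.7432)
solve A·x = −loads:
  F[0-1] = -3014.7874 N (compression)
  F[0-2] = +472.2847 N (tension)
  F[1-2] = -705.8504 N (compression)
  Rx@0 = +1601.6800 N
  Ry@0 = +2188.0616 N
  Ry@2 = +524.5684 N

-3014.787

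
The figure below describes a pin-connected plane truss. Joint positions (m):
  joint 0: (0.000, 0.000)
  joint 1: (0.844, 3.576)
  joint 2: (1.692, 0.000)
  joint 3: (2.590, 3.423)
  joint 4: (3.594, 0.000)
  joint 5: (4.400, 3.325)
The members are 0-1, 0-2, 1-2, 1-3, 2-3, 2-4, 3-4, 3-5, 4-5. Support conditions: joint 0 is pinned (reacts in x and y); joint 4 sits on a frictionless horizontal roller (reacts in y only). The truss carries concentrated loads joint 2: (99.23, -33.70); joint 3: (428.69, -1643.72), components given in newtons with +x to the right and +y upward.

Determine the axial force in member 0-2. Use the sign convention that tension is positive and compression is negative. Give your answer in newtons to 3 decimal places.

544.140

N=6 nodes, M=9 members, R=3 reactions → 2N=12, M+R=12
member 0 (0-1): L=3.6742, (cx,cy)=(0.2297,0.9733)
member 1 (0-2): L=1.6920, (cx,cy)=(1.0000,0.0000)
member 2 (1-2): L=3.6752, (cx,cy)=(0.2307,-0.9730)
member 3 (1-3): L=1.7527, (cx,cy)=(0.9962,-0.0873)
member 4 (2-3): L=3.5388, (cx,cy)=(0.2538,0.9673)
member 5 (2-4): L=1.9020, (cx,cy)=(1.0000,0.0000)
member 6 (3-4): L=3.5672, (cx,cy)=(0.2815,-0.9596)
member 7 (3-5): L=1.8127, (cx,cy)=(0.9985,-0.0541)
member 8 (4-5): L=3.4213, (cx,cy)=(0.2356,0.9719)
solve A·x = −loads:
  F[0-1] = -70.6100 N (compression)
  F[0-2] = +544.1396 N (tension)
  F[1-2] = +73.6182 N (tension)
  F[1-3] = -33.3333 N (compression)
  F[2-3] = -39.2153 N (compression)
  F[2-4] = +471.8472 N (tension)
  F[3-4] = -1676.4693 N (compression)
  F[3-5] = +0.0000 N (tension)
  F[4-5] = -0.0000 N (compression)
  Rx@0 = -527.9200 N
  Ry@0 = +68.7219 N
  Ry@4 = +1608.6981 N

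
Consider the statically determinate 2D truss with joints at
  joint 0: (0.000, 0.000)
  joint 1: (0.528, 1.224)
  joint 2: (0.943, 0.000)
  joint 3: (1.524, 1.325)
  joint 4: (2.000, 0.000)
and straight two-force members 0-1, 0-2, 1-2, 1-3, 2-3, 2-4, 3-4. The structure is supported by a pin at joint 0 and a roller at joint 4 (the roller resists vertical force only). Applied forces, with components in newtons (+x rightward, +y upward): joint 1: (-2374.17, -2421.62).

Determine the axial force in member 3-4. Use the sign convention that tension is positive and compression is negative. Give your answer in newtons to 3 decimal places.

864.597

N=5 nodes, M=7 members, R=3 reactions → 2N=10, M+R=10
member 0 (0-1): L=1.3330, (cx,cy)=(0.3961,0.9182)
member 1 (0-2): L=0.9430, (cx,cy)=(1.0000,0.0000)
member 2 (1-2): L=1.2924, (cx,cy)=(0.3211,-0.9470)
member 3 (1-3): L=1.0011, (cx,cy)=(0.9949,0.1009)
member 4 (2-3): L=1.4468, (cx,cy)=(0.4016,0.9158)
member 5 (2-4): L=1.0570, (cx,cy)=(1.0000,0.0000)
member 6 (3-4): L=1.4079, (cx,cy)=(0.3381,-0.9411)
solve A·x = −loads:
  F[0-1] = -3523.4860 N (compression)
  F[0-2] = -978.5485 N (compression)
  F[1-2] = +931.9192 N (tension)
  F[1-3] = +682.7948 N (tension)
  F[2-3] = -963.6900 N (compression)
  F[2-4] = -292.3123 N (compression)
  F[3-4] = +864.5974 N (tension)
  Rx@0 = +2374.1700 N
  Ry@0 = +3235.3044 N
  Ry@4 = -813.6844 N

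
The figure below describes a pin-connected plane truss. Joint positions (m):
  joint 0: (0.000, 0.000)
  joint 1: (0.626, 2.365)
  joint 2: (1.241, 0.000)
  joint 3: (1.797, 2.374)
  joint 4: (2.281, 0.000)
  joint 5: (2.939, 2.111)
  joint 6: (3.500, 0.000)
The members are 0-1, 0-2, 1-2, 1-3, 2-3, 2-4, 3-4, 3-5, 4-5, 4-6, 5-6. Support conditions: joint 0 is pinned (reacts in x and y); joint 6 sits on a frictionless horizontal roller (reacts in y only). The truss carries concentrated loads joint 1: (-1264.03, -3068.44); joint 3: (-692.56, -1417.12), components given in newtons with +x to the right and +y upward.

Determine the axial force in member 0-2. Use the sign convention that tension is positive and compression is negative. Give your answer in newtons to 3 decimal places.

-756.726

N=7 nodes, M=11 members, R=3 reactions → 2N=14, M+R=14
member 0 (0-1): L=2.4464, (cx,cy)=(0.2559,0.9667)
member 1 (0-2): L=1.2410, (cx,cy)=(1.0000,0.0000)
member 2 (1-2): L=2.4437, (cx,cy)=(0.2517,-0.9678)
member 3 (1-3): L=1.1710, (cx,cy)=(1.0000,0.0077)
member 4 (2-3): L=2.4382, (cx,cy)=(0.2280,0.9737)
member 5 (2-4): L=1.0400, (cx,cy)=(1.0000,0.0000)
member 6 (3-4): L=2.4228, (cx,cy)=(0.1998,-0.9798)
member 7 (3-5): L=1.1719, (cx,cy)=(0.9745,-0.2244)
member 8 (4-5): L=2.2112, (cx,cy)=(0.2976,0.9547)
member 9 (4-6): L=1.2190, (cx,cy)=(1.0000,0.0000)
member 10 (5-6): L=2.1843, (cx,cy)=(0.2568,-0.9665)
solve A·x = −loads:
  F[0-1] = -4689.1444 N (compression)
  F[0-2] = -756.7255 N (compression)
  F[1-2] = +1510.7938 N (tension)
  F[1-3] = -316.0686 N (compression)
  F[2-3] = -1501.7309 N (compression)
  F[2-4] = -34.0560 N (compression)
  F[3-4] = +42.4392 N (tension)
  F[3-5] = +26.2476 N (tension)
  F[4-5] = -43.5571 N (compression)
  F[4-6] = -12.6164 N (compression)
  F[5-6] = +49.1222 N (tension)
  Rx@0 = +1956.5900 N
  Ry@0 = +4533.0344 N
  Ry@6 = -47.4744 N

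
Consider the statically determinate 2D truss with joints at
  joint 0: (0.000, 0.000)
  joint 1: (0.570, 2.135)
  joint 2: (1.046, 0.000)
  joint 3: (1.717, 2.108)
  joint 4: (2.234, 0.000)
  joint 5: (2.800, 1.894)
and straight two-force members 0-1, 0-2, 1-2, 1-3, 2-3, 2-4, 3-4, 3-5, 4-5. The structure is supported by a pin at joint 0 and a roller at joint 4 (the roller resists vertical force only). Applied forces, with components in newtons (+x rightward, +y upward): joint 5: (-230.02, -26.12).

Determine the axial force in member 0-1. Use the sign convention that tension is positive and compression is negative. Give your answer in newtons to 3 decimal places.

-194.993

N=6 nodes, M=9 members, R=3 reactions → 2N=12, M+R=12
member 0 (0-1): L=2.2098, (cx,cy)=(0.2579,0.9662)
member 1 (0-2): L=1.0460, (cx,cy)=(1.0000,0.0000)
member 2 (1-2): L=2.1874, (cx,cy)=(0.2176,-0.9760)
member 3 (1-3): L=1.1473, (cx,cy)=(0.9997,-0.0235)
member 4 (2-3): L=2.2122, (cx,cy)=(0.3033,0.9529)
member 5 (2-4): L=1.1880, (cx,cy)=(1.0000,0.0000)
member 6 (3-4): L=2.1705, (cx,cy)=(0.2382,-0.9712)
member 7 (3-5): L=1.1039, (cx,cy)=(0.9810,-0.1939)
member 8 (4-5): L=1.9768, (cx,cy)=(0.2863,0.9581)
solve A·x = −loads:
  F[0-1] = -194.9934 N (compression)
  F[0-2] = -179.7226 N (compression)
  F[1-2] = +195.2581 N (tension)
  F[1-3] = -92.8129 N (compression)
  F[2-3] = -200.0010 N (compression)
  F[2-4] = -76.5694 N (compression)
  F[3-4] = +236.6679 N (tension)
  F[3-5] = -213.8813 N (compression)
  F[4-5] = -70.5342 N (compression)
  Rx@0 = +230.0200 N
  Ry@0 = +188.3948 N
  Ry@4 = -162.2748 N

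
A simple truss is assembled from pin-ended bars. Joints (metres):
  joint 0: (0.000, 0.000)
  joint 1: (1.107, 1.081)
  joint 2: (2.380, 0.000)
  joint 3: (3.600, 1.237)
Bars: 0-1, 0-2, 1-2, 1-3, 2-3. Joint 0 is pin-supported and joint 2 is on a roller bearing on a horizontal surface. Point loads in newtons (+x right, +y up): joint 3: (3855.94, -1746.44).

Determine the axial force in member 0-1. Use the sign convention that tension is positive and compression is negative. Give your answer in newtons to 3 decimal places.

4149.904

N=4 nodes, M=5 members, R=3 reactions → 2N=8, M+R=8
member 0 (0-1): L=1.5473, (cx,cy)=(0.7155,0.6987)
member 1 (0-2): L=2.3800, (cx,cy)=(1.0000,0.0000)
member 2 (1-2): L=1.6701, (cx,cy)=(0.7622,-0.6473)
member 3 (1-3): L=2.4979, (cx,cy)=(0.9980,0.0625)
member 4 (2-3): L=1.7374, (cx,cy)=(0.7022,0.7120)
solve A·x = −loads:
  F[0-1] = +4149.9038 N (tension)
  F[0-2] = +886.8547 N (tension)
  F[1-2] = -3904.5075 N (compression)
  F[1-3] = +5956.9226 N (tension)
  F[2-3] = -2975.4508 N (compression)
  Rx@0 = -3855.9400 N
  Ry@0 = -2899.3507 N
  Ry@2 = +4645.7907 N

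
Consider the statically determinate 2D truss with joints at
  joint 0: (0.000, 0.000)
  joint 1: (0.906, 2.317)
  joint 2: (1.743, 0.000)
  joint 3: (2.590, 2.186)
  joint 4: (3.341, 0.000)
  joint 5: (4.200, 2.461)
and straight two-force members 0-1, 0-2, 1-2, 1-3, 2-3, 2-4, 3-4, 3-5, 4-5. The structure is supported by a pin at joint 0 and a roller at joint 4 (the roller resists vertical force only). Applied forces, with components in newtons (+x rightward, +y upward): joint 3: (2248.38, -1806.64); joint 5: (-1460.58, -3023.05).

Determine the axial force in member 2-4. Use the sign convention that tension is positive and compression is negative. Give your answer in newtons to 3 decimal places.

-120.220

N=6 nodes, M=9 members, R=3 reactions → 2N=12, M+R=12
member 0 (0-1): L=2.4878, (cx,cy)=(0.3642,0.9313)
member 1 (0-2): L=1.7430, (cx,cy)=(1.0000,0.0000)
member 2 (1-2): L=2.4635, (cx,cy)=(0.3398,-0.9405)
member 3 (1-3): L=1.6891, (cx,cy)=(0.9970,-0.0776)
member 4 (2-3): L=2.3444, (cx,cy)=(0.3613,0.9325)
member 5 (2-4): L=1.5980, (cx,cy)=(1.0000,0.0000)
member 6 (3-4): L=2.3114, (cx,cy)=(0.3249,-0.9457)
member 7 (3-5): L=1.6333, (cx,cy)=(0.9857,0.1684)
member 8 (4-5): L=2.6066, (cx,cy)=(0.3295,0.9441)
solve A·x = −loads:
  F[0-1] = +822.8891 N (tension)
  F[0-2] = +488.1268 N (tension)
  F[1-2] = -863.9186 N (compression)
  F[1-3] = +594.9853 N (tension)
  F[2-3] = +871.3881 N (tension)
  F[2-4] = -120.2198 N (compression)
  F[3-4] = -2798.4908 N (compression)
  F[3-5] = -437.3448 N (compression)
  F[4-5] = -3123.9196 N (compression)
  Rx@0 = -787.8000 N
  Ry@0 = -766.3827 N
  Ry@4 = +5596.0727 N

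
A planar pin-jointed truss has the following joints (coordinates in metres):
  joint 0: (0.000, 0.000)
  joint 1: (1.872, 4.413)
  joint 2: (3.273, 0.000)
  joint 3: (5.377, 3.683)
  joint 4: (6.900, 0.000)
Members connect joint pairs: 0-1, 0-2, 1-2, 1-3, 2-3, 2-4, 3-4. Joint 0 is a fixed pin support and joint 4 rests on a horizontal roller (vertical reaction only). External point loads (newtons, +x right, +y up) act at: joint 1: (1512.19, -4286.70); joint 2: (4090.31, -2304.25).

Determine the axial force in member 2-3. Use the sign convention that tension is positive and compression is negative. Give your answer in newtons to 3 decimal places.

3031.623

N=5 nodes, M=7 members, R=3 reactions → 2N=10, M+R=10
member 0 (0-1): L=4.7936, (cx,cy)=(0.3905,0.9206)
member 1 (0-2): L=3.2730, (cx,cy)=(1.0000,0.0000)
member 2 (1-2): L=4.6301, (cx,cy)=(0.3026,-0.9531)
member 3 (1-3): L=3.5802, (cx,cy)=(0.9790,-0.2039)
member 4 (2-3): L=4.2416, (cx,cy)=(0.4960,0.8683)
member 5 (2-4): L=3.6270, (cx,cy)=(1.0000,0.0000)
member 6 (3-4): L=3.9855, (cx,cy)=(0.3821,-0.9241)
solve A·x = −loads:
  F[0-1] = -3658.2732 N (compression)
  F[0-2] = +7031.1204 N (tension)
  F[1-2] = -344.2494 N (compression)
  F[1-3] = -2897.5154 N (compression)
  F[2-3] = +3031.6226 N (tension)
  F[2-4] = +1332.8464 N (tension)
  F[3-4] = -3487.8708 N (compression)
  Rx@0 = -5602.5000 N
  Ry@0 = +3367.7895 N
  Ry@4 = +3223.1605 N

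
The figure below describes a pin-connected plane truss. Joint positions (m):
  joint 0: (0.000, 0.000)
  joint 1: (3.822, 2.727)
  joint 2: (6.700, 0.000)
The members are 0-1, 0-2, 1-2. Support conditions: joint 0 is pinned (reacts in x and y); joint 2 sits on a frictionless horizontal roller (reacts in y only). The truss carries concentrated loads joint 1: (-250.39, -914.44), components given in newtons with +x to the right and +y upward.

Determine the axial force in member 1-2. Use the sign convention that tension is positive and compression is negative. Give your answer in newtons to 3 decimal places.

N=3 nodes, M=3 members, R=3 reactions → 2N=6, M+R=6
member 0 (0-1): L=4.6951, (cx,cy)=(0.8140,0.5808)
member 1 (0-2): L=6.7000, (cx,cy)=(1.0000,0.0000)
member 2 (1-2): L=3.9648, (cx,cy)=(0.7259,-0.6878)
solve A·x = −loads:
  F[0-1] = -851.7552 N (compression)
  F[0-2] = +442.9690 N (tension)
  F[1-2] = -610.2401 N (compression)
  Rx@0 = +250.3900 N
  Ry@0 = +494.7122 N
  Ry@2 = +419.7278 N

-610.240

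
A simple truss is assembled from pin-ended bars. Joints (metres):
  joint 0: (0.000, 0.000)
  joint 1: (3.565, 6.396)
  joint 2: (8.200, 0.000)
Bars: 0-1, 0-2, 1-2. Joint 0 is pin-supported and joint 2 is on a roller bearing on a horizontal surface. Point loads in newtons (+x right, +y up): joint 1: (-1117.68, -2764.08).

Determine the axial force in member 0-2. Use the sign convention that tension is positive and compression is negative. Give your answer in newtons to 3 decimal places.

N=3 nodes, M=3 members, R=3 reactions → 2N=6, M+R=6
member 0 (0-1): L=7.3224, (cx,cy)=(0.4869,0.8735)
member 1 (0-2): L=8.2000, (cx,cy)=(1.0000,0.0000)
member 2 (1-2): L=7.8989, (cx,cy)=(0.5868,-0.8097)
solve A·x = −loads:
  F[0-1] = -2786.7492 N (compression)
  F[0-2] = +239.0766 N (tension)
  F[1-2] = -407.4290 N (compression)
  Rx@0 = +1117.6800 N
  Ry@0 = +2434.1698 N
  Ry@2 = +329.9102 N

239.077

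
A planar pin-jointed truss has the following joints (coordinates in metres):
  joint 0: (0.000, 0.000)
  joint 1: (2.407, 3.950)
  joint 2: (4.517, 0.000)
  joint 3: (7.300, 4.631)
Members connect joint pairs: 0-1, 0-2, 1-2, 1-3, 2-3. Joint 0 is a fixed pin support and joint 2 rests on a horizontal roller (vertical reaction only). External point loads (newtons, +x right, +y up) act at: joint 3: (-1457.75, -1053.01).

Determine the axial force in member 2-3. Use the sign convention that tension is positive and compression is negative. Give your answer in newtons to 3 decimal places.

N=4 nodes, M=5 members, R=3 reactions → 2N=8, M+R=8
member 0 (0-1): L=4.6256, (cx,cy)=(0.5204,0.8539)
member 1 (0-2): L=4.5170, (cx,cy)=(1.0000,0.0000)
member 2 (1-2): L=4.4782, (cx,cy)=(0.4712,-0.8820)
member 3 (1-3): L=4.9402, (cx,cy)=(0.9905,0.1378)
member 4 (2-3): L=5.4029, (cx,cy)=(0.5151,0.8571)
solve A·x = −loads:
  F[0-1] = -990.4205 N (compression)
  F[0-2] = -942.3696 N (compression)
  F[1-2] = +816.8185 N (tension)
  F[1-3] = -908.9161 N (compression)
  F[2-3] = -1082.3474 N (compression)
  Rx@0 = +1457.7500 N
  Ry@0 = +845.7634 N
  Ry@2 = +207.2466 N

-1082.347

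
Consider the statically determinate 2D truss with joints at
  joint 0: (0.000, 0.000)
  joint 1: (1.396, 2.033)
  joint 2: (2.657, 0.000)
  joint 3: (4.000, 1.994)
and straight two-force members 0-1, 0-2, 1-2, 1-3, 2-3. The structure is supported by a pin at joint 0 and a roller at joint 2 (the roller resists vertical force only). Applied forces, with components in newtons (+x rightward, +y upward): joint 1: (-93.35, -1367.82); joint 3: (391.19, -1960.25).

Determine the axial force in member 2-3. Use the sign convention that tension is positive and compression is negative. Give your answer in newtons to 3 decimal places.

-2332.811

N=4 nodes, M=5 members, R=3 reactions → 2N=8, M+R=8
member 0 (0-1): L=2.4662, (cx,cy)=(0.5661,0.8244)
member 1 (0-2): L=2.6570, (cx,cy)=(1.0000,0.0000)
member 2 (1-2): L=2.3923, (cx,cy)=(0.5271,-0.8498)
member 3 (1-3): L=2.6043, (cx,cy)=(0.9999,-0.0150)
member 4 (2-3): L=2.4041, (cx,cy)=(0.5586,0.8294)
solve A·x = −loads:
  F[0-1] = +683.9374 N (tension)
  F[0-2] = -89.3124 N (compression)
  F[1-2] = -2302.8998 N (compression)
  F[1-3] = +1694.5571 N (tension)
  F[2-3] = -2332.8108 N (compression)
  Rx@0 = -297.8400 N
  Ry@0 = -563.8115 N
  Ry@2 = +3891.8815 N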